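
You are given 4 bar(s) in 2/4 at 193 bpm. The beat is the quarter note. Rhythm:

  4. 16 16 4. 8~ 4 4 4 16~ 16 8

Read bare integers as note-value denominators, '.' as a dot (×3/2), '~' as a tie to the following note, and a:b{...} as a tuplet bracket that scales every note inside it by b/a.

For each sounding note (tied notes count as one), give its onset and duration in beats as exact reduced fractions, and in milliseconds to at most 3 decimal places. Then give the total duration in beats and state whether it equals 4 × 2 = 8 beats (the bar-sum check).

1) 0.0ms=0b +466.321ms=3/2b
2) 466.321ms=3/2b +77.72ms=1/4b
3) 544.041ms=7/4b +77.72ms=1/4b
4) 621.762ms=2b +466.321ms=3/2b
5) 1088.083ms=7/2b +466.321ms=3/2b
6) 1554.404ms=5b +310.881ms=1b
7) 1865.285ms=6b +310.881ms=1b
8) 2176.166ms=7b +155.44ms=1/2b
9) 2331.606ms=15/2b +155.44ms=1/2b
Σ=8b of 8 (193bpm 2/4) — PASS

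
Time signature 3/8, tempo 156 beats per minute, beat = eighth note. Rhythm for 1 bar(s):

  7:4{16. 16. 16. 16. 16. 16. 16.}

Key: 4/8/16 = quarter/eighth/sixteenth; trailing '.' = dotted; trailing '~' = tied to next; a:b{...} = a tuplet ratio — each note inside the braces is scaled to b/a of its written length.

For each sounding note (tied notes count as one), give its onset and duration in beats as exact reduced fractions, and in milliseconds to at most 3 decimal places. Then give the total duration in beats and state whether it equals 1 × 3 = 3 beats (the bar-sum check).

1) 0.0ms=0b +164.835ms=3/7b
2) 164.835ms=3/7b +164.835ms=3/7b
3) 329.67ms=6/7b +164.835ms=3/7b
4) 494.505ms=9/7b +164.835ms=3/7b
5) 659.341ms=12/7b +164.835ms=3/7b
6) 824.176ms=15/7b +164.835ms=3/7b
7) 989.011ms=18/7b +164.835ms=3/7b
Σ=3b of 3 (156bpm 3/8) — PASS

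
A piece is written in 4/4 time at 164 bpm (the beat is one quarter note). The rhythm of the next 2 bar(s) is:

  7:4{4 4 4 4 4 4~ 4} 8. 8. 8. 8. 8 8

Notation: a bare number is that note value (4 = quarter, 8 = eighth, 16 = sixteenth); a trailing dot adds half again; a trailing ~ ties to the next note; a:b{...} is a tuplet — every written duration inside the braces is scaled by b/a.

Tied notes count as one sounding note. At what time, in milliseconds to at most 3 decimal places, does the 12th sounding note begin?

note 12 onset = 15/2b = 2743.902ms

1. 0.0ms @ 0 + 209.059ms (4/7)
2. 209.059ms @ 4/7 + 209.059ms (4/7)
3. 418.118ms @ 8/7 + 209.059ms (4/7)
4. 627.178ms @ 12/7 + 209.059ms (4/7)
5. 836.237ms @ 16/7 + 209.059ms (4/7)
6. 1045.296ms @ 20/7 + 418.118ms (8/7)
7. 1463.415ms @ 4 + 274.39ms (3/4)
8. 1737.805ms @ 19/4 + 274.39ms (3/4)
9. 2012.195ms @ 11/2 + 274.39ms (3/4)
10. 2286.585ms @ 25/4 + 274.39ms (3/4)
11. 2560.976ms @ 7 + 182.927ms (1/2)
12. 2743.902ms @ 15/2 + 182.927ms (1/2)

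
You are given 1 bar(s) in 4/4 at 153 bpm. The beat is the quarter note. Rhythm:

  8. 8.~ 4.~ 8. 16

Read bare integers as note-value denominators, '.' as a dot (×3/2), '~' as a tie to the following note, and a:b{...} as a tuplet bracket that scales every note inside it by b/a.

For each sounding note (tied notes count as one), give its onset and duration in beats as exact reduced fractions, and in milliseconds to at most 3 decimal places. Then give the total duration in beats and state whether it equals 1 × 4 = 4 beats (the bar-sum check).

1) 0.0ms=0b +294.118ms=3/4b
2) 294.118ms=3/4b +1176.471ms=3b
3) 1470.588ms=15/4b +98.039ms=1/4b
Σ=4b of 4 (153bpm 4/4) — PASS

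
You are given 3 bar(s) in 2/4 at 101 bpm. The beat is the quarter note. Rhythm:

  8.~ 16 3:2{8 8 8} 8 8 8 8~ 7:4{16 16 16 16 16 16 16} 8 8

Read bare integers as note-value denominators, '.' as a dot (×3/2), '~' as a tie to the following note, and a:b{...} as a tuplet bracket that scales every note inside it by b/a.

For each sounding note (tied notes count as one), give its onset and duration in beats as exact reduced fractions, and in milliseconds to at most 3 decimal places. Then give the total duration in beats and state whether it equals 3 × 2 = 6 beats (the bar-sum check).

1) 0.0ms=0b +594.059ms=1b
2) 594.059ms=1b +198.02ms=1/3b
3) 792.079ms=4/3b +198.02ms=1/3b
4) 990.099ms=5/3b +198.02ms=1/3b
5) 1188.119ms=2b +297.03ms=1/2b
6) 1485.149ms=5/2b +297.03ms=1/2b
7) 1782.178ms=3b +297.03ms=1/2b
8) 2079.208ms=7/2b +381.895ms=9/14b
9) 2461.103ms=29/7b +84.866ms=1/7b
10) 2545.969ms=30/7b +84.866ms=1/7b
11) 2630.835ms=31/7b +84.866ms=1/7b
12) 2715.7ms=32/7b +84.866ms=1/7b
13) 2800.566ms=33/7b +84.866ms=1/7b
14) 2885.431ms=34/7b +84.866ms=1/7b
15) 2970.297ms=5b +297.03ms=1/2b
16) 3267.327ms=11/2b +297.03ms=1/2b
Σ=6b of 6 (101bpm 2/4) — PASS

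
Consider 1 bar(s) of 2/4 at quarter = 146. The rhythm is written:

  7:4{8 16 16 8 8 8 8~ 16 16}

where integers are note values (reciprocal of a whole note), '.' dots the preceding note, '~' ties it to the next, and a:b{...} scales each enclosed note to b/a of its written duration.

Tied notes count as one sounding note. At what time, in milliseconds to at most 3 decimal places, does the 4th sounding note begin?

1. 0.0ms @ 0 + 117.417ms (2/7)
2. 117.417ms @ 2/7 + 58.708ms (1/7)
3. 176.125ms @ 3/7 + 58.708ms (1/7)
4. 234.834ms @ 4/7 + 117.417ms (2/7)
5. 352.25ms @ 6/7 + 117.417ms (2/7)
6. 469.667ms @ 8/7 + 117.417ms (2/7)
7. 587.084ms @ 10/7 + 176.125ms (3/7)
8. 763.209ms @ 13/7 + 58.708ms (1/7)

note 4 onset = 4/7b = 234.834ms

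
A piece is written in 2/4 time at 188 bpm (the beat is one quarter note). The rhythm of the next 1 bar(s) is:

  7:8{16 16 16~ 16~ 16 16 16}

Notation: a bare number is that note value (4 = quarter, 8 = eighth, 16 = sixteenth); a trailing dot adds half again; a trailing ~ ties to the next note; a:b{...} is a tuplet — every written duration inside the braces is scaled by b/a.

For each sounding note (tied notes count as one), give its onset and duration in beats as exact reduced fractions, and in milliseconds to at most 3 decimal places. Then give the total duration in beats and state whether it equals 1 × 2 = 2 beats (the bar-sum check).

1) 0.0ms=0b +91.185ms=2/7b
2) 91.185ms=2/7b +91.185ms=2/7b
3) 182.371ms=4/7b +273.556ms=6/7b
4) 455.927ms=10/7b +91.185ms=2/7b
5) 547.112ms=12/7b +91.185ms=2/7b
Σ=2b of 2 (188bpm 2/4) — PASS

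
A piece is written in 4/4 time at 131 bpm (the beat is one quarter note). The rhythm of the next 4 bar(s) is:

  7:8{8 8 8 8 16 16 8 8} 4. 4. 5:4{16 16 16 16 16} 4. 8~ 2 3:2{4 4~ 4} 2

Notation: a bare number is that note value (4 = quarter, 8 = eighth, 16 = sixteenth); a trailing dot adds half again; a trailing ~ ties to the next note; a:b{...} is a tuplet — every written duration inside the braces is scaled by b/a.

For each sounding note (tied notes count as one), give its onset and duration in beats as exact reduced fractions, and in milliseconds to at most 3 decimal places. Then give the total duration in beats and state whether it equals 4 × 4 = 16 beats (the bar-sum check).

1) 0.0ms=0b +261.723ms=4/7b
2) 261.723ms=4/7b +261.723ms=4/7b
3) 523.446ms=8/7b +261.723ms=4/7b
4) 785.169ms=12/7b +261.723ms=4/7b
5) 1046.892ms=16/7b +130.862ms=2/7b
6) 1177.754ms=18/7b +130.862ms=2/7b
7) 1308.615ms=20/7b +261.723ms=4/7b
8) 1570.338ms=24/7b +261.723ms=4/7b
9) 1832.061ms=4b +687.023ms=3/2b
10) 2519.084ms=11/2b +687.023ms=3/2b
11) 3206.107ms=7b +91.603ms=1/5b
12) 3297.71ms=36/5b +91.603ms=1/5b
13) 3389.313ms=37/5b +91.603ms=1/5b
14) 3480.916ms=38/5b +91.603ms=1/5b
15) 3572.519ms=39/5b +91.603ms=1/5b
16) 3664.122ms=8b +687.023ms=3/2b
17) 4351.145ms=19/2b +1145.038ms=5/2b
18) 5496.183ms=12b +305.344ms=2/3b
19) 5801.527ms=38/3b +610.687ms=4/3b
20) 6412.214ms=14b +916.031ms=2b
Σ=16b of 16 (131bpm 4/4) — PASS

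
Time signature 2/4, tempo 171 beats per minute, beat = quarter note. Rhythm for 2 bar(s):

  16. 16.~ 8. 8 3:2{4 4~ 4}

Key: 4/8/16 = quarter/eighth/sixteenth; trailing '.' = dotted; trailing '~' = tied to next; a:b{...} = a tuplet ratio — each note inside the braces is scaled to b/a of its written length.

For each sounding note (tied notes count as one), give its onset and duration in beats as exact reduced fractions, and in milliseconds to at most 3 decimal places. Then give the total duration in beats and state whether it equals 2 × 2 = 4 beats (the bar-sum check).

1) 0.0ms=0b +131.579ms=3/8b
2) 131.579ms=3/8b +394.737ms=9/8b
3) 526.316ms=3/2b +175.439ms=1/2b
4) 701.754ms=2b +233.918ms=2/3b
5) 935.673ms=8/3b +467.836ms=4/3b
Σ=4b of 4 (171bpm 2/4) — PASS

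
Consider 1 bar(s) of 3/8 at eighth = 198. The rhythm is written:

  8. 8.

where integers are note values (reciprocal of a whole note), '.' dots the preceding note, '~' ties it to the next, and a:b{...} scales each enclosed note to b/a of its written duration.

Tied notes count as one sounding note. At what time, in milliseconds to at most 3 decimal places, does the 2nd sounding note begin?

1. 0.0ms @ 0 + 454.545ms (3/2)
2. 454.545ms @ 3/2 + 454.545ms (3/2)

note 2 onset = 3/2b = 454.545ms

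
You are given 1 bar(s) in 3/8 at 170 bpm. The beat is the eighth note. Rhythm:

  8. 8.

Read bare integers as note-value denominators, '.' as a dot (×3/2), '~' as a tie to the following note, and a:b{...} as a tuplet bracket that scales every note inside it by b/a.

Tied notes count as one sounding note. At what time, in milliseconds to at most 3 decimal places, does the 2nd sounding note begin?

note 2 onset = 3/2b = 529.412ms

1. 0.0ms @ 0 + 529.412ms (3/2)
2. 529.412ms @ 3/2 + 529.412ms (3/2)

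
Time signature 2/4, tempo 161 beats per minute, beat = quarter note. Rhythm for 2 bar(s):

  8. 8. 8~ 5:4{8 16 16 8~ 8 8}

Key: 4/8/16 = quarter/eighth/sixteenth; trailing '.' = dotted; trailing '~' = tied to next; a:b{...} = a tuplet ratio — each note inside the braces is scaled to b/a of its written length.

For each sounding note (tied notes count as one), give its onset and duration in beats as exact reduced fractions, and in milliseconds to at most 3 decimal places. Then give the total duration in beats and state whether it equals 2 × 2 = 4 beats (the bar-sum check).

1) 0.0ms=0b +279.503ms=3/4b
2) 279.503ms=3/4b +279.503ms=3/4b
3) 559.006ms=3/2b +335.404ms=9/10b
4) 894.41ms=12/5b +74.534ms=1/5b
5) 968.944ms=13/5b +74.534ms=1/5b
6) 1043.478ms=14/5b +298.137ms=4/5b
7) 1341.615ms=18/5b +149.068ms=2/5b
Σ=4b of 4 (161bpm 2/4) — PASS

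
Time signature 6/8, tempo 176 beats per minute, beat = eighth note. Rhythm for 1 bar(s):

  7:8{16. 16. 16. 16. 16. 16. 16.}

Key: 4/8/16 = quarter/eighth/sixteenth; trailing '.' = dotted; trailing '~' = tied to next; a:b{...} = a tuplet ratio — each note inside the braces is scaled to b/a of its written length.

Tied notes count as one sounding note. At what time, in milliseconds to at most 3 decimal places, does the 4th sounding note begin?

note 4 onset = 18/7b = 876.623ms

1. 0.0ms @ 0 + 292.208ms (6/7)
2. 292.208ms @ 6/7 + 292.208ms (6/7)
3. 584.416ms @ 12/7 + 292.208ms (6/7)
4. 876.623ms @ 18/7 + 292.208ms (6/7)
5. 1168.831ms @ 24/7 + 292.208ms (6/7)
6. 1461.039ms @ 30/7 + 292.208ms (6/7)
7. 1753.247ms @ 36/7 + 292.208ms (6/7)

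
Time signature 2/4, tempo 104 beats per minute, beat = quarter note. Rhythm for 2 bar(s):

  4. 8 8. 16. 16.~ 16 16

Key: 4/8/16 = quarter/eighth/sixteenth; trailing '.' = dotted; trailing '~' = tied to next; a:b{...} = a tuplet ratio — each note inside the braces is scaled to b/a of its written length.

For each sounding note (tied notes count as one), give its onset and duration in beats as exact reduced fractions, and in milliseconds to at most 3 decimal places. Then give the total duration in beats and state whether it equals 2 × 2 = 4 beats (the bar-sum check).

1) 0.0ms=0b +865.385ms=3/2b
2) 865.385ms=3/2b +288.462ms=1/2b
3) 1153.846ms=2b +432.692ms=3/4b
4) 1586.538ms=11/4b +216.346ms=3/8b
5) 1802.885ms=25/8b +360.577ms=5/8b
6) 2163.462ms=15/4b +144.231ms=1/4b
Σ=4b of 4 (104bpm 2/4) — PASS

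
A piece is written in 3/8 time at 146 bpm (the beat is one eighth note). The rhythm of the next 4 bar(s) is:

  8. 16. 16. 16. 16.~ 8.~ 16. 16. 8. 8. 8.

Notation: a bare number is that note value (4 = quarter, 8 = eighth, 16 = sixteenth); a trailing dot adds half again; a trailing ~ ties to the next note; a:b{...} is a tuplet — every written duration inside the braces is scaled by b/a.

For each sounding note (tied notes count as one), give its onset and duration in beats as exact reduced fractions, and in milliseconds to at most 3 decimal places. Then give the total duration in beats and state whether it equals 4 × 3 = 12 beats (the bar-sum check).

1) 0.0ms=0b +616.438ms=3/2b
2) 616.438ms=3/2b +308.219ms=3/4b
3) 924.658ms=9/4b +308.219ms=3/4b
4) 1232.877ms=3b +308.219ms=3/4b
5) 1541.096ms=15/4b +1232.877ms=3b
6) 2773.973ms=27/4b +308.219ms=3/4b
7) 3082.192ms=15/2b +616.438ms=3/2b
8) 3698.63ms=9b +616.438ms=3/2b
9) 4315.068ms=21/2b +616.438ms=3/2b
Σ=12b of 12 (146bpm 3/8) — PASS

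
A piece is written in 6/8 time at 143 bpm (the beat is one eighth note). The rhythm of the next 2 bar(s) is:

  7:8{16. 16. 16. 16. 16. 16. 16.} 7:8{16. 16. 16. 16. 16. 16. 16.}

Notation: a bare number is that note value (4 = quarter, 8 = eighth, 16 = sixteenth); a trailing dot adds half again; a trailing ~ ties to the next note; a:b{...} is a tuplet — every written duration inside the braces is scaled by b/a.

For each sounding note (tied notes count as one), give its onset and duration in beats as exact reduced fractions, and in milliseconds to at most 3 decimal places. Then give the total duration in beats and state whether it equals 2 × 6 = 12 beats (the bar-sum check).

1) 0.0ms=0b +359.64ms=6/7b
2) 359.64ms=6/7b +359.64ms=6/7b
3) 719.281ms=12/7b +359.64ms=6/7b
4) 1078.921ms=18/7b +359.64ms=6/7b
5) 1438.561ms=24/7b +359.64ms=6/7b
6) 1798.202ms=30/7b +359.64ms=6/7b
7) 2157.842ms=36/7b +359.64ms=6/7b
8) 2517.483ms=6b +359.64ms=6/7b
9) 2877.123ms=48/7b +359.64ms=6/7b
10) 3236.763ms=54/7b +359.64ms=6/7b
11) 3596.404ms=60/7b +359.64ms=6/7b
12) 3956.044ms=66/7b +359.64ms=6/7b
13) 4315.684ms=72/7b +359.64ms=6/7b
14) 4675.325ms=78/7b +359.64ms=6/7b
Σ=12b of 12 (143bpm 6/8) — PASS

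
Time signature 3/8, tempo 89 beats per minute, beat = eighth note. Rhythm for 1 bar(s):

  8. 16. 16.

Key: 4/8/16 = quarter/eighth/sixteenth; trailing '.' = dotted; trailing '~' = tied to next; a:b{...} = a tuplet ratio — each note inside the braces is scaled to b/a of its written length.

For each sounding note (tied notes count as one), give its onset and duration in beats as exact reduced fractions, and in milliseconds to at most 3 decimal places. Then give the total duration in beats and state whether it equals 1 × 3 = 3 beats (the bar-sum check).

1) 0.0ms=0b +1011.236ms=3/2b
2) 1011.236ms=3/2b +505.618ms=3/4b
3) 1516.854ms=9/4b +505.618ms=3/4b
Σ=3b of 3 (89bpm 3/8) — PASS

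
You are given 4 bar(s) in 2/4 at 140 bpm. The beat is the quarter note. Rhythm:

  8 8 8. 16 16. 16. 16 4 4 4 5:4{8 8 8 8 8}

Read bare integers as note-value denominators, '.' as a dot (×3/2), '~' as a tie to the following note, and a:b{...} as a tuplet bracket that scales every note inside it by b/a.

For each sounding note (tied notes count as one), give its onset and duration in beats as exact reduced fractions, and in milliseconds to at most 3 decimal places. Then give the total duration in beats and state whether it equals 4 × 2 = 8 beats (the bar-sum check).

1) 0.0ms=0b +214.286ms=1/2b
2) 214.286ms=1/2b +214.286ms=1/2b
3) 428.571ms=1b +321.429ms=3/4b
4) 750.0ms=7/4b +107.143ms=1/4b
5) 857.143ms=2b +160.714ms=3/8b
6) 1017.857ms=19/8b +160.714ms=3/8b
7) 1178.571ms=11/4b +107.143ms=1/4b
8) 1285.714ms=3b +428.571ms=1b
9) 1714.286ms=4b +428.571ms=1b
10) 2142.857ms=5b +428.571ms=1b
11) 2571.429ms=6b +171.429ms=2/5b
12) 2742.857ms=32/5b +171.429ms=2/5b
13) 2914.286ms=34/5b +171.429ms=2/5b
14) 3085.714ms=36/5b +171.429ms=2/5b
15) 3257.143ms=38/5b +171.429ms=2/5b
Σ=8b of 8 (140bpm 2/4) — PASS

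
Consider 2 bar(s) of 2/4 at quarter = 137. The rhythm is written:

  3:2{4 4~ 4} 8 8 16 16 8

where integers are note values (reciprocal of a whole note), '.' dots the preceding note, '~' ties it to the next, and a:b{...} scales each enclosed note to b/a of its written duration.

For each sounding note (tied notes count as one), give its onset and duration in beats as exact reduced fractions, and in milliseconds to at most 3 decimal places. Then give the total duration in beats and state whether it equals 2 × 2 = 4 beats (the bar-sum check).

1) 0.0ms=0b +291.971ms=2/3b
2) 291.971ms=2/3b +583.942ms=4/3b
3) 875.912ms=2b +218.978ms=1/2b
4) 1094.891ms=5/2b +218.978ms=1/2b
5) 1313.869ms=3b +109.489ms=1/4b
6) 1423.358ms=13/4b +109.489ms=1/4b
7) 1532.847ms=7/2b +218.978ms=1/2b
Σ=4b of 4 (137bpm 2/4) — PASS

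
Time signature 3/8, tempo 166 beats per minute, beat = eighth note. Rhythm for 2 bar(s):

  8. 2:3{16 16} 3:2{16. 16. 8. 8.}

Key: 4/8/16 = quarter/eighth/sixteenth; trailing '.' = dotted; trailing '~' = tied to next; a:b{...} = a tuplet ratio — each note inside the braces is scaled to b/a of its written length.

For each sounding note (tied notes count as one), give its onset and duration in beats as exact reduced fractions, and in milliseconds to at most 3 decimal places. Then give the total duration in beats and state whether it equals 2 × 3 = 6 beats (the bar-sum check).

1) 0.0ms=0b +542.169ms=3/2b
2) 542.169ms=3/2b +271.084ms=3/4b
3) 813.253ms=9/4b +271.084ms=3/4b
4) 1084.337ms=3b +180.723ms=1/2b
5) 1265.06ms=7/2b +180.723ms=1/2b
6) 1445.783ms=4b +361.446ms=1b
7) 1807.229ms=5b +361.446ms=1b
Σ=6b of 6 (166bpm 3/8) — PASS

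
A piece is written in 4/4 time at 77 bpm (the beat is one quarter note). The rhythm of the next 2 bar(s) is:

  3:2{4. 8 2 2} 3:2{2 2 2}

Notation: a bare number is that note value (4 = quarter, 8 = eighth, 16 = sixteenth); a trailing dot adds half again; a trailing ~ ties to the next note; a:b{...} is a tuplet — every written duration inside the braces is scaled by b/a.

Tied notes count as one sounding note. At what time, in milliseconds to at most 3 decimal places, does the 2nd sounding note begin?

1. 0.0ms @ 0 + 779.221ms (1)
2. 779.221ms @ 1 + 259.74ms (1/3)
3. 1038.961ms @ 4/3 + 1038.961ms (4/3)
4. 2077.922ms @ 8/3 + 1038.961ms (4/3)
5. 3116.883ms @ 4 + 1038.961ms (4/3)
6. 4155.844ms @ 16/3 + 1038.961ms (4/3)
7. 5194.805ms @ 20/3 + 1038.961ms (4/3)

note 2 onset = 1b = 779.221ms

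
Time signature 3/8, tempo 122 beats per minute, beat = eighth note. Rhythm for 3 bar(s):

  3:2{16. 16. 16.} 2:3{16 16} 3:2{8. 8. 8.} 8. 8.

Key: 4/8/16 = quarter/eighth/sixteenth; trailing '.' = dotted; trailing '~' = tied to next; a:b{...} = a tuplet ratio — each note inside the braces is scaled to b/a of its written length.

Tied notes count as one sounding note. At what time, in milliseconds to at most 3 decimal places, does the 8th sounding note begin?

note 8 onset = 5b = 2459.016ms

1. 0.0ms @ 0 + 245.902ms (1/2)
2. 245.902ms @ 1/2 + 245.902ms (1/2)
3. 491.803ms @ 1 + 245.902ms (1/2)
4. 737.705ms @ 3/2 + 368.852ms (3/4)
5. 1106.557ms @ 9/4 + 368.852ms (3/4)
6. 1475.41ms @ 3 + 491.803ms (1)
7. 1967.213ms @ 4 + 491.803ms (1)
8. 2459.016ms @ 5 + 491.803ms (1)
9. 2950.82ms @ 6 + 737.705ms (3/2)
10. 3688.525ms @ 15/2 + 737.705ms (3/2)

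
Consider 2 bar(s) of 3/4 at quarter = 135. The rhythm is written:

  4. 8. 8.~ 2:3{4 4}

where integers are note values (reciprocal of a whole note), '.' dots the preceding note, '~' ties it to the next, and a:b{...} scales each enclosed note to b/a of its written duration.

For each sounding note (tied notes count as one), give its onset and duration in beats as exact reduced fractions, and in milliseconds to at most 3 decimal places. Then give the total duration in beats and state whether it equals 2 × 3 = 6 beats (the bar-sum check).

1) 0.0ms=0b +666.667ms=3/2b
2) 666.667ms=3/2b +333.333ms=3/4b
3) 1000.0ms=9/4b +1000.0ms=9/4b
4) 2000.0ms=9/2b +666.667ms=3/2b
Σ=6b of 6 (135bpm 3/4) — PASS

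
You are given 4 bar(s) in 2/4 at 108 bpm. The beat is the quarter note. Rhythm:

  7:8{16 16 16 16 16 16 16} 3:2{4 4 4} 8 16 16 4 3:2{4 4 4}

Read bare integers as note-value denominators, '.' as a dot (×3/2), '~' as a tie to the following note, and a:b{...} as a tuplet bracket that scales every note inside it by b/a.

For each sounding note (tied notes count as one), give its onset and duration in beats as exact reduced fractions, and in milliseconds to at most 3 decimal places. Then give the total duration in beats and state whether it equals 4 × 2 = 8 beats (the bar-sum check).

1) 0.0ms=0b +158.73ms=2/7b
2) 158.73ms=2/7b +158.73ms=2/7b
3) 317.46ms=4/7b +158.73ms=2/7b
4) 476.19ms=6/7b +158.73ms=2/7b
5) 634.921ms=8/7b +158.73ms=2/7b
6) 793.651ms=10/7b +158.73ms=2/7b
7) 952.381ms=12/7b +158.73ms=2/7b
8) 1111.111ms=2b +370.37ms=2/3b
9) 1481.481ms=8/3b +370.37ms=2/3b
10) 1851.852ms=10/3b +370.37ms=2/3b
11) 2222.222ms=4b +277.778ms=1/2b
12) 2500.0ms=9/2b +138.889ms=1/4b
13) 2638.889ms=19/4b +138.889ms=1/4b
14) 2777.778ms=5b +555.556ms=1b
15) 3333.333ms=6b +370.37ms=2/3b
16) 3703.704ms=20/3b +370.37ms=2/3b
17) 4074.074ms=22/3b +370.37ms=2/3b
Σ=8b of 8 (108bpm 2/4) — PASS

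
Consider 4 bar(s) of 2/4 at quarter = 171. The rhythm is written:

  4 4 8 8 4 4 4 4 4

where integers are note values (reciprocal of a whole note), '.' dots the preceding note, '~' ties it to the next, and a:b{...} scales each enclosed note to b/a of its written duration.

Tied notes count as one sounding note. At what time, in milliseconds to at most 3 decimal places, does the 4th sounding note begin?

1. 0.0ms @ 0 + 350.877ms (1)
2. 350.877ms @ 1 + 350.877ms (1)
3. 701.754ms @ 2 + 175.439ms (1/2)
4. 877.193ms @ 5/2 + 175.439ms (1/2)
5. 1052.632ms @ 3 + 350.877ms (1)
6. 1403.509ms @ 4 + 350.877ms (1)
7. 1754.386ms @ 5 + 350.877ms (1)
8. 2105.263ms @ 6 + 350.877ms (1)
9. 2456.14ms @ 7 + 350.877ms (1)

note 4 onset = 5/2b = 877.193ms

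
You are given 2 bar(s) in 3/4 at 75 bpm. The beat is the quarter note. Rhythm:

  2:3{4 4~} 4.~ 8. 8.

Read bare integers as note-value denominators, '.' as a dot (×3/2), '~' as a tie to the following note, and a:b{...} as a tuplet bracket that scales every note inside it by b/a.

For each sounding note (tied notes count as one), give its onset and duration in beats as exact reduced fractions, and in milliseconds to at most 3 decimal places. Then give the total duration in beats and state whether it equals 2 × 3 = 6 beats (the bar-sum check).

1) 0.0ms=0b +1200.0ms=3/2b
2) 1200.0ms=3/2b +3000.0ms=15/4b
3) 4200.0ms=21/4b +600.0ms=3/4b
Σ=6b of 6 (75bpm 3/4) — PASS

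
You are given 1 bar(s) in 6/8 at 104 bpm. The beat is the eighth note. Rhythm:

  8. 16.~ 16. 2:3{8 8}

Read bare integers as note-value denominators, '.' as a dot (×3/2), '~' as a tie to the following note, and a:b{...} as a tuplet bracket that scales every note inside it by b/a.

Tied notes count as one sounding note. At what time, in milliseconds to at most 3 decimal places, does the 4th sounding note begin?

note 4 onset = 9/2b = 2596.154ms

1. 0.0ms @ 0 + 865.385ms (3/2)
2. 865.385ms @ 3/2 + 865.385ms (3/2)
3. 1730.769ms @ 3 + 865.385ms (3/2)
4. 2596.154ms @ 9/2 + 865.385ms (3/2)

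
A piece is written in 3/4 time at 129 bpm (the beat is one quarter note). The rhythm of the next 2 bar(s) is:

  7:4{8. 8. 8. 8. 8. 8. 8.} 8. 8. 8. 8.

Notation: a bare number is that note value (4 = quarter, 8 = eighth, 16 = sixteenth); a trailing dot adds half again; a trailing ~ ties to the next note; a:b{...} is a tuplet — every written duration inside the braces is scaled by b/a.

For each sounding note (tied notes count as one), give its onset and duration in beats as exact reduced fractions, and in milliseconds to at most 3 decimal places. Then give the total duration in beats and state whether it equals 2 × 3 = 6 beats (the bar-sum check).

1) 0.0ms=0b +199.336ms=3/7b
2) 199.336ms=3/7b +199.336ms=3/7b
3) 398.671ms=6/7b +199.336ms=3/7b
4) 598.007ms=9/7b +199.336ms=3/7b
5) 797.342ms=12/7b +199.336ms=3/7b
6) 996.678ms=15/7b +199.336ms=3/7b
7) 1196.013ms=18/7b +199.336ms=3/7b
8) 1395.349ms=3b +348.837ms=3/4b
9) 1744.186ms=15/4b +348.837ms=3/4b
10) 2093.023ms=9/2b +348.837ms=3/4b
11) 2441.86ms=21/4b +348.837ms=3/4b
Σ=6b of 6 (129bpm 3/4) — PASS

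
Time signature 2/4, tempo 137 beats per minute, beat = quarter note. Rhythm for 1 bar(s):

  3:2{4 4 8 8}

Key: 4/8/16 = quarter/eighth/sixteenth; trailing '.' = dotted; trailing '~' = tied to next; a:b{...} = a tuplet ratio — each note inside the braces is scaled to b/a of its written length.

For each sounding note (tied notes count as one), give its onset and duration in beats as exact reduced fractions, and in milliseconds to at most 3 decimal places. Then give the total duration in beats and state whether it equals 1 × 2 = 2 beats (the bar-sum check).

1) 0.0ms=0b +291.971ms=2/3b
2) 291.971ms=2/3b +291.971ms=2/3b
3) 583.942ms=4/3b +145.985ms=1/3b
4) 729.927ms=5/3b +145.985ms=1/3b
Σ=2b of 2 (137bpm 2/4) — PASS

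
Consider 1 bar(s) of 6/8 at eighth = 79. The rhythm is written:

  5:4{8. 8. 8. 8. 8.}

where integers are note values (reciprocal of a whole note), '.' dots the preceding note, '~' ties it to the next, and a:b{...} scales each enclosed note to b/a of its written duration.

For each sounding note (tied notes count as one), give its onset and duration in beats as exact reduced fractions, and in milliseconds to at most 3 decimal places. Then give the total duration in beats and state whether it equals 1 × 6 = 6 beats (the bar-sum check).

1) 0.0ms=0b +911.392ms=6/5b
2) 911.392ms=6/5b +911.392ms=6/5b
3) 1822.785ms=12/5b +911.392ms=6/5b
4) 2734.177ms=18/5b +911.392ms=6/5b
5) 3645.57ms=24/5b +911.392ms=6/5b
Σ=6b of 6 (79bpm 6/8) — PASS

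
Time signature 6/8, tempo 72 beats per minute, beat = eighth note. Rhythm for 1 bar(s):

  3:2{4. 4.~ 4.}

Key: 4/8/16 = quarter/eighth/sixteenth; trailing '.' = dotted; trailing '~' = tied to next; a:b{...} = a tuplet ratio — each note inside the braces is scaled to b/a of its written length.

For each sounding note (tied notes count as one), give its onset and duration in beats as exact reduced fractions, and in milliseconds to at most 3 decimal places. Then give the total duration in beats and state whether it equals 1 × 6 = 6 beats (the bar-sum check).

1) 0.0ms=0b +1666.667ms=2b
2) 1666.667ms=2b +3333.333ms=4b
Σ=6b of 6 (72bpm 6/8) — PASS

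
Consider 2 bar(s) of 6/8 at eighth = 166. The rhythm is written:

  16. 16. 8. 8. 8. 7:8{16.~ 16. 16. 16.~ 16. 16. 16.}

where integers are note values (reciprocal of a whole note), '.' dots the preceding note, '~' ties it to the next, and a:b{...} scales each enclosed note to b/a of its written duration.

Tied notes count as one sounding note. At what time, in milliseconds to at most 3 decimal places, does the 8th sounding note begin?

1. 0.0ms @ 0 + 271.084ms (3/4)
2. 271.084ms @ 3/4 + 271.084ms (3/4)
3. 542.169ms @ 3/2 + 542.169ms (3/2)
4. 1084.337ms @ 3 + 542.169ms (3/2)
5. 1626.506ms @ 9/2 + 542.169ms (3/2)
6. 2168.675ms @ 6 + 619.621ms (12/7)
7. 2788.296ms @ 54/7 + 309.811ms (6/7)
8. 3098.107ms @ 60/7 + 619.621ms (12/7)
9. 3717.728ms @ 72/7 + 309.811ms (6/7)
10. 4027.539ms @ 78/7 + 309.811ms (6/7)

note 8 onset = 60/7b = 3098.107ms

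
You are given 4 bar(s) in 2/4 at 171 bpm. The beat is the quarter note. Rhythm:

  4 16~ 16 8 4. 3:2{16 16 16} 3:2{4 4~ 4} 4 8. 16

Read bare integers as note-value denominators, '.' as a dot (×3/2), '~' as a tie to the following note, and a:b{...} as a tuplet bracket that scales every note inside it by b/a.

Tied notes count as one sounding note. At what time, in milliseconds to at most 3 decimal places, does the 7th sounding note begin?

note 7 onset = 23/6b = 1345.029ms

1. 0.0ms @ 0 + 350.877ms (1)
2. 350.877ms @ 1 + 175.439ms (1/2)
3. 526.316ms @ 3/2 + 175.439ms (1/2)
4. 701.754ms @ 2 + 526.316ms (3/2)
5. 1228.07ms @ 7/2 + 58.48ms (1/6)
6. 1286.55ms @ 11/3 + 58.48ms (1/6)
7. 1345.029ms @ 23/6 + 58.48ms (1/6)
8. 1403.509ms @ 4 + 233.918ms (2/3)
9. 1637.427ms @ 14/3 + 467.836ms (4/3)
10. 2105.263ms @ 6 + 350.877ms (1)
11. 2456.14ms @ 7 + 263.158ms (3/4)
12. 2719.298ms @ 31/4 + 87.719ms (1/4)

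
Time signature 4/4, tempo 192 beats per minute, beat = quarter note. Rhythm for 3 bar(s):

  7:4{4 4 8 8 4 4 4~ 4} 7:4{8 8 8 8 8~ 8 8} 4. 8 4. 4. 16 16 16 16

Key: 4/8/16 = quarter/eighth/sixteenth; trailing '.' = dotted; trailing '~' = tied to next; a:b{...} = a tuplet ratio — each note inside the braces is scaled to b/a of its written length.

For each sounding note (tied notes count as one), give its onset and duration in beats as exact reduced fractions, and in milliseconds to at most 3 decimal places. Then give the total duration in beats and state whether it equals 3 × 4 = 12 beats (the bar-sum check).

1) 0.0ms=0b +178.571ms=4/7b
2) 178.571ms=4/7b +178.571ms=4/7b
3) 357.143ms=8/7b +89.286ms=2/7b
4) 446.429ms=10/7b +89.286ms=2/7b
5) 535.714ms=12/7b +178.571ms=4/7b
6) 714.286ms=16/7b +178.571ms=4/7b
7) 892.857ms=20/7b +357.143ms=8/7b
8) 1250.0ms=4b +89.286ms=2/7b
9) 1339.286ms=30/7b +89.286ms=2/7b
10) 1428.571ms=32/7b +89.286ms=2/7b
11) 1517.857ms=34/7b +89.286ms=2/7b
12) 1607.143ms=36/7b +178.571ms=4/7b
13) 1785.714ms=40/7b +89.286ms=2/7b
14) 1875.0ms=6b +468.75ms=3/2b
15) 2343.75ms=15/2b +156.25ms=1/2b
16) 2500.0ms=8b +468.75ms=3/2b
17) 2968.75ms=19/2b +468.75ms=3/2b
18) 3437.5ms=11b +78.125ms=1/4b
19) 3515.625ms=45/4b +78.125ms=1/4b
20) 3593.75ms=23/2b +78.125ms=1/4b
21) 3671.875ms=47/4b +78.125ms=1/4b
Σ=12b of 12 (192bpm 4/4) — PASS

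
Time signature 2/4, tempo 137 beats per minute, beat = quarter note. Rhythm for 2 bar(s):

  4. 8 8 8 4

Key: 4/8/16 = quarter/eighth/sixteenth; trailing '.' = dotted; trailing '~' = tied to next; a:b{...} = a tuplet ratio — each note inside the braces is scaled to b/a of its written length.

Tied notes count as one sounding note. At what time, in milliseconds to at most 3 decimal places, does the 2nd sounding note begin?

1. 0.0ms @ 0 + 656.934ms (3/2)
2. 656.934ms @ 3/2 + 218.978ms (1/2)
3. 875.912ms @ 2 + 218.978ms (1/2)
4. 1094.891ms @ 5/2 + 218.978ms (1/2)
5. 1313.869ms @ 3 + 437.956ms (1)

note 2 onset = 3/2b = 656.934ms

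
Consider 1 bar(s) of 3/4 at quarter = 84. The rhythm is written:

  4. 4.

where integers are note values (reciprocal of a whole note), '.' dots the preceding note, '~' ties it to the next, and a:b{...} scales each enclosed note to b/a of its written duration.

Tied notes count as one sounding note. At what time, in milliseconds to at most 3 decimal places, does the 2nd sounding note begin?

1. 0.0ms @ 0 + 1071.429ms (3/2)
2. 1071.429ms @ 3/2 + 1071.429ms (3/2)

note 2 onset = 3/2b = 1071.429ms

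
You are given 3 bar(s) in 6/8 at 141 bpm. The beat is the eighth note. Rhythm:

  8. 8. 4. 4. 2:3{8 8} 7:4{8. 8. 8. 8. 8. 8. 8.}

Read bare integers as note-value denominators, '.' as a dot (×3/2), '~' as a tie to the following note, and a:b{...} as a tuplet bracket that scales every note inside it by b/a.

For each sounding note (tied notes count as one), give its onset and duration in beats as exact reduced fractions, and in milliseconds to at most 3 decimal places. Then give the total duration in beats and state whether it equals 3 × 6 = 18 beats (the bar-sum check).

1) 0.0ms=0b +638.298ms=3/2b
2) 638.298ms=3/2b +638.298ms=3/2b
3) 1276.596ms=3b +1276.596ms=3b
4) 2553.191ms=6b +1276.596ms=3b
5) 3829.787ms=9b +638.298ms=3/2b
6) 4468.085ms=21/2b +638.298ms=3/2b
7) 5106.383ms=12b +364.742ms=6/7b
8) 5471.125ms=90/7b +364.742ms=6/7b
9) 5835.866ms=96/7b +364.742ms=6/7b
10) 6200.608ms=102/7b +364.742ms=6/7b
11) 6565.35ms=108/7b +364.742ms=6/7b
12) 6930.091ms=114/7b +364.742ms=6/7b
13) 7294.833ms=120/7b +364.742ms=6/7b
Σ=18b of 18 (141bpm 6/8) — PASS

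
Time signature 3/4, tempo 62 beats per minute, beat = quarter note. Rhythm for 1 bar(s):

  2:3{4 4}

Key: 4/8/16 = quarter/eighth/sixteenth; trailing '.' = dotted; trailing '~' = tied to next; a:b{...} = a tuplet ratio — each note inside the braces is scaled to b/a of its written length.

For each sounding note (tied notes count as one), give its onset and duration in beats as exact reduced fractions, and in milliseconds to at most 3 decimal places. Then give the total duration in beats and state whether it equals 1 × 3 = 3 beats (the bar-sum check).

1) 0.0ms=0b +1451.613ms=3/2b
2) 1451.613ms=3/2b +1451.613ms=3/2b
Σ=3b of 3 (62bpm 3/4) — PASS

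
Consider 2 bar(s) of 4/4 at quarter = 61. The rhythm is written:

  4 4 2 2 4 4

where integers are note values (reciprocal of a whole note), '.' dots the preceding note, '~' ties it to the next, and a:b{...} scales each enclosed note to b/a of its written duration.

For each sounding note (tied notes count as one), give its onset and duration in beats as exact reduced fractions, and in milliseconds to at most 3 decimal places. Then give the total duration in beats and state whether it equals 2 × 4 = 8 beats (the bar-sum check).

1) 0.0ms=0b +983.607ms=1b
2) 983.607ms=1b +983.607ms=1b
3) 1967.213ms=2b +1967.213ms=2b
4) 3934.426ms=4b +1967.213ms=2b
5) 5901.639ms=6b +983.607ms=1b
6) 6885.246ms=7b +983.607ms=1b
Σ=8b of 8 (61bpm 4/4) — PASS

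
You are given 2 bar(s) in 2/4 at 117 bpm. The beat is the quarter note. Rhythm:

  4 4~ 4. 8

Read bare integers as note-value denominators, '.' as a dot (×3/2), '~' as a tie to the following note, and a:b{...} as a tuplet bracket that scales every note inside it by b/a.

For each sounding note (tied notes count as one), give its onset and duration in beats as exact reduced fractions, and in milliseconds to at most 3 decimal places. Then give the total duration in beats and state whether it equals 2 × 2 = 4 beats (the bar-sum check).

1) 0.0ms=0b +512.821ms=1b
2) 512.821ms=1b +1282.051ms=5/2b
3) 1794.872ms=7/2b +256.41ms=1/2b
Σ=4b of 4 (117bpm 2/4) — PASS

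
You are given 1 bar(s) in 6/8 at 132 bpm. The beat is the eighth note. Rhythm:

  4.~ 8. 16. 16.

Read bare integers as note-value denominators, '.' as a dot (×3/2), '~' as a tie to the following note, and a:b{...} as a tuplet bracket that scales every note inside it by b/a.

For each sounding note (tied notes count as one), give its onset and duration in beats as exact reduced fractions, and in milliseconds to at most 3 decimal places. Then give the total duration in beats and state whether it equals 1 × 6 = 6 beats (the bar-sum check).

1) 0.0ms=0b +2045.455ms=9/2b
2) 2045.455ms=9/2b +340.909ms=3/4b
3) 2386.364ms=21/4b +340.909ms=3/4b
Σ=6b of 6 (132bpm 6/8) — PASS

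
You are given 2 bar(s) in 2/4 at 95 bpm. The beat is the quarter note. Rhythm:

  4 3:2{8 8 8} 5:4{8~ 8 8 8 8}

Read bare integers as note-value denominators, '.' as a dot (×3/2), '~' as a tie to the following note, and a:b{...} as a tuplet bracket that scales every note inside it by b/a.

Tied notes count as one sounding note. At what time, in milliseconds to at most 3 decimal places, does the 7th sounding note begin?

note 7 onset = 16/5b = 2021.053ms

1. 0.0ms @ 0 + 631.579ms (1)
2. 631.579ms @ 1 + 210.526ms (1/3)
3. 842.105ms @ 4/3 + 210.526ms (1/3)
4. 1052.632ms @ 5/3 + 210.526ms (1/3)
5. 1263.158ms @ 2 + 505.263ms (4/5)
6. 1768.421ms @ 14/5 + 252.632ms (2/5)
7. 2021.053ms @ 16/5 + 252.632ms (2/5)
8. 2273.684ms @ 18/5 + 252.632ms (2/5)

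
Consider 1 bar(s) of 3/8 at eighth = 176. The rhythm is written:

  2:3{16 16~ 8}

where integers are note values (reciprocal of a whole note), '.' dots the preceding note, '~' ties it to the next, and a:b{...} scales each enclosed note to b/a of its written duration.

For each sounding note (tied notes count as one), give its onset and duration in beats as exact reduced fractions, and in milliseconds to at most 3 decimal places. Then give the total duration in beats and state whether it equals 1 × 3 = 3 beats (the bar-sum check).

1) 0.0ms=0b +255.682ms=3/4b
2) 255.682ms=3/4b +767.045ms=9/4b
Σ=3b of 3 (176bpm 3/8) — PASS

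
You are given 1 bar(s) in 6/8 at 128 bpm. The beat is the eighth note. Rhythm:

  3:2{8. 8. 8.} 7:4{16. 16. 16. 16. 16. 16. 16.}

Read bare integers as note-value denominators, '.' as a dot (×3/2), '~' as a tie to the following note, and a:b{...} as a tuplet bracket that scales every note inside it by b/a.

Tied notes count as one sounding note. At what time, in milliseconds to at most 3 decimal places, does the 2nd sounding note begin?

note 2 onset = 1b = 468.75ms

1. 0.0ms @ 0 + 468.75ms (1)
2. 468.75ms @ 1 + 468.75ms (1)
3. 937.5ms @ 2 + 468.75ms (1)
4. 1406.25ms @ 3 + 200.893ms (3/7)
5. 1607.143ms @ 24/7 + 200.893ms (3/7)
6. 1808.036ms @ 27/7 + 200.893ms (3/7)
7. 2008.929ms @ 30/7 + 200.893ms (3/7)
8. 2209.821ms @ 33/7 + 200.893ms (3/7)
9. 2410.714ms @ 36/7 + 200.893ms (3/7)
10. 2611.607ms @ 39/7 + 200.893ms (3/7)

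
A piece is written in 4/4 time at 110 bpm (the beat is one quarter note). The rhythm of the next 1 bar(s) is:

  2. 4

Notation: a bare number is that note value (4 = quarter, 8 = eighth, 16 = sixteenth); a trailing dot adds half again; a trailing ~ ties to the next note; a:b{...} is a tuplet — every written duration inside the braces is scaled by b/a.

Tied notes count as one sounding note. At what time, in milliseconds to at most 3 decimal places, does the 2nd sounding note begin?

note 2 onset = 3b = 1636.364ms

1. 0.0ms @ 0 + 1636.364ms (3)
2. 1636.364ms @ 3 + 545.455ms (1)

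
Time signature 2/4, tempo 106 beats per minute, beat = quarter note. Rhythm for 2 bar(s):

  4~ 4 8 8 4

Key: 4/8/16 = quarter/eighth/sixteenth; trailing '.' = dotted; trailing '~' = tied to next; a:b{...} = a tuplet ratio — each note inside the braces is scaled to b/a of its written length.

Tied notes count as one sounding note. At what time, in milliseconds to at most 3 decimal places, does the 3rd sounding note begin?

1. 0.0ms @ 0 + 1132.075ms (2)
2. 1132.075ms @ 2 + 283.019ms (1/2)
3. 1415.094ms @ 5/2 + 283.019ms (1/2)
4. 1698.113ms @ 3 + 566.038ms (1)

note 3 onset = 5/2b = 1415.094ms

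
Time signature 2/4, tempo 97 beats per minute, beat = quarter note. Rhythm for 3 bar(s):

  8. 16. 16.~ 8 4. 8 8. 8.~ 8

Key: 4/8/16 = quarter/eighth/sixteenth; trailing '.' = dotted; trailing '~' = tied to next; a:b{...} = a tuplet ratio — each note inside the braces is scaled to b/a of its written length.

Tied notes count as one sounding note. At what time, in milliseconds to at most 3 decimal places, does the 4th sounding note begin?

note 4 onset = 2b = 1237.113ms

1. 0.0ms @ 0 + 463.918ms (3/4)
2. 463.918ms @ 3/4 + 231.959ms (3/8)
3. 695.876ms @ 9/8 + 541.237ms (7/8)
4. 1237.113ms @ 2 + 927.835ms (3/2)
5. 2164.948ms @ 7/2 + 309.278ms (1/2)
6. 2474.227ms @ 4 + 463.918ms (3/4)
7. 2938.144ms @ 19/4 + 773.196ms (5/4)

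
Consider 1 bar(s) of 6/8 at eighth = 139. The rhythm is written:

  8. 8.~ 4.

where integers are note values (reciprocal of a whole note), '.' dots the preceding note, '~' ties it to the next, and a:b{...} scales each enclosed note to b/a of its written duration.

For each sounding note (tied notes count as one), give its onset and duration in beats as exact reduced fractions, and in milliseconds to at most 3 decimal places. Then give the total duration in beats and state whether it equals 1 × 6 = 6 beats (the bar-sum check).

1) 0.0ms=0b +647.482ms=3/2b
2) 647.482ms=3/2b +1942.446ms=9/2b
Σ=6b of 6 (139bpm 6/8) — PASS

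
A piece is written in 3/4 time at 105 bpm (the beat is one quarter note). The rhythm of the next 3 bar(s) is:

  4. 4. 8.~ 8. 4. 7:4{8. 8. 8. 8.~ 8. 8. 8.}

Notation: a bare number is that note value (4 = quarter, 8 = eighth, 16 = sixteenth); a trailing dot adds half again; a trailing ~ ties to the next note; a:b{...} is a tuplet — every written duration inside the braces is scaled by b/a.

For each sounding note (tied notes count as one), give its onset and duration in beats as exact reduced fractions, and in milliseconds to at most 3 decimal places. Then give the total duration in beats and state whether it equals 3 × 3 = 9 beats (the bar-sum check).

1) 0.0ms=0b +857.143ms=3/2b
2) 857.143ms=3/2b +857.143ms=3/2b
3) 1714.286ms=3b +857.143ms=3/2b
4) 2571.429ms=9/2b +857.143ms=3/2b
5) 3428.571ms=6b +244.898ms=3/7b
6) 3673.469ms=45/7b +244.898ms=3/7b
7) 3918.367ms=48/7b +244.898ms=3/7b
8) 4163.265ms=51/7b +489.796ms=6/7b
9) 4653.061ms=57/7b +244.898ms=3/7b
10) 4897.959ms=60/7b +244.898ms=3/7b
Σ=9b of 9 (105bpm 3/4) — PASS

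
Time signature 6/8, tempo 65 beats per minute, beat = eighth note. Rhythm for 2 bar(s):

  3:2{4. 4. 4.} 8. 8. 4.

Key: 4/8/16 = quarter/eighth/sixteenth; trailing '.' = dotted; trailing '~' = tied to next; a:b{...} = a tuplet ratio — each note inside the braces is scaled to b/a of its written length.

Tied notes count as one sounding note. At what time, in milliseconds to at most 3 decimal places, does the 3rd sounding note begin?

note 3 onset = 4b = 3692.308ms

1. 0.0ms @ 0 + 1846.154ms (2)
2. 1846.154ms @ 2 + 1846.154ms (2)
3. 3692.308ms @ 4 + 1846.154ms (2)
4. 5538.462ms @ 6 + 1384.615ms (3/2)
5. 6923.077ms @ 15/2 + 1384.615ms (3/2)
6. 8307.692ms @ 9 + 2769.231ms (3)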